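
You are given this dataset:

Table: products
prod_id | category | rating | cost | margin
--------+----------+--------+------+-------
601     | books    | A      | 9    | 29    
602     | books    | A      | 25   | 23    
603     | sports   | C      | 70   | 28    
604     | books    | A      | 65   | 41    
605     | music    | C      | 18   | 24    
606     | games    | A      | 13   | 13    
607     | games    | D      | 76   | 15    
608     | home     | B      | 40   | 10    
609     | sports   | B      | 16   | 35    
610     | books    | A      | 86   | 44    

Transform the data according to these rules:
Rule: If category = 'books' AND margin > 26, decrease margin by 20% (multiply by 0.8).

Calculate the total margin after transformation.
239.2

Step 1: Find records where category = 'books' AND margin > 26
Step 2: 3 records match, summing to 114
Step 3: After multiplier: 114 × 0.8 = 91.2
Step 4: Unaffected records sum: 148
Step 5: Final sum = 91.2 + 148 = 239.2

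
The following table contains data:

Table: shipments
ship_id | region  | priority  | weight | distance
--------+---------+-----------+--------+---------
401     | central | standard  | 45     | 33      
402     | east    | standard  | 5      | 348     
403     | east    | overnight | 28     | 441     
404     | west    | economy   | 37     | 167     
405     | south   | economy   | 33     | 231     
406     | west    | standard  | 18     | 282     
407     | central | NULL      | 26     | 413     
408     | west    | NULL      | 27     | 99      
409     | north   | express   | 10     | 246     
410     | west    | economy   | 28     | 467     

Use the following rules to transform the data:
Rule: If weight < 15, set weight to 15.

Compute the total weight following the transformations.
272

Step 1: 2 records have weight < 15
Step 2: These records originally summed to 15
Step 3: After setting to minimum: 2 × 15 = 30
Step 4: Unaffected records sum: 242
Step 5: Final sum = 30 + 242 = 272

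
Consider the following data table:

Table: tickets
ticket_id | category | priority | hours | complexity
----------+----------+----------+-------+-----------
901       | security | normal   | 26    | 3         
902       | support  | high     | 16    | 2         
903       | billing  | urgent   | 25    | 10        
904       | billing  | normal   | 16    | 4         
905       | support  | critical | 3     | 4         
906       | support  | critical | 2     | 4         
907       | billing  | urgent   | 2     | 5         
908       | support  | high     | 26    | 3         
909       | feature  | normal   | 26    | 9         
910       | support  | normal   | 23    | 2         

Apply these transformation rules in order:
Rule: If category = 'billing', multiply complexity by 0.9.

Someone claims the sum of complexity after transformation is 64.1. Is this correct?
No, the correct result is 44.1.

Step 1: Calculate the correct sum after transformation
Step 2: Apply multiplier 0.9 to records where category = 'billing'
Step 3: Correct result = 44.1
Step 4: Claimed result = 64.1
Step 5: 44.1 ≠ 64.1
Conclusion: The claimed result is incorrect. The correct answer is 44.1.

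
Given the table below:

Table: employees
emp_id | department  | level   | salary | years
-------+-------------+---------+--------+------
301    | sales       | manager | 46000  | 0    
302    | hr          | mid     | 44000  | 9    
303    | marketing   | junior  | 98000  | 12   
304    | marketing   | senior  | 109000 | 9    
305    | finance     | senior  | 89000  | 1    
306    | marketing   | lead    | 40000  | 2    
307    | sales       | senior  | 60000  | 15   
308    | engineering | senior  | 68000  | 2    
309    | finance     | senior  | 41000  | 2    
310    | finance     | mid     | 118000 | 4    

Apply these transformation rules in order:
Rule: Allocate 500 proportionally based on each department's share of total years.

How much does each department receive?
engineering: 17.86, finance: 62.5, hr: 80.36, marketing: 205.36, sales: 133.93

Step 1: Calculate total years = 56
Step 2: Calculate each department's proportion:
  engineering: 2/56 = 3.57% → 17.86
  finance: 7/56 = 12.50% → 62.5
  hr: 9/56 = 16.07% → 80.36
  marketing: 23/56 = 41.07% → 205.36
  sales: 15/56 = 26.79% → 133.93
Step 3: Verify: sum of allocations ≈ 500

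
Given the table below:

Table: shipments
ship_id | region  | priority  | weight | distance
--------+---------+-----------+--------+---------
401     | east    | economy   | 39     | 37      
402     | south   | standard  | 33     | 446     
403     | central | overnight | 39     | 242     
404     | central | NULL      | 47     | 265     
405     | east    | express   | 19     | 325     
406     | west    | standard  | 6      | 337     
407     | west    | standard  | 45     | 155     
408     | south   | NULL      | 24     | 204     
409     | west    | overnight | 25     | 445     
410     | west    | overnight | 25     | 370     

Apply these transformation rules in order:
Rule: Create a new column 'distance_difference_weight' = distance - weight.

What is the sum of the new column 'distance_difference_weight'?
2524

Step 1: For each record, compute distance - weight
Example calculations:
  37 - 39 = -2
  446 - 33 = 413
  242 - 39 = 203
  ...
Step 2: Sum all derived values
Step 3: Total = 2524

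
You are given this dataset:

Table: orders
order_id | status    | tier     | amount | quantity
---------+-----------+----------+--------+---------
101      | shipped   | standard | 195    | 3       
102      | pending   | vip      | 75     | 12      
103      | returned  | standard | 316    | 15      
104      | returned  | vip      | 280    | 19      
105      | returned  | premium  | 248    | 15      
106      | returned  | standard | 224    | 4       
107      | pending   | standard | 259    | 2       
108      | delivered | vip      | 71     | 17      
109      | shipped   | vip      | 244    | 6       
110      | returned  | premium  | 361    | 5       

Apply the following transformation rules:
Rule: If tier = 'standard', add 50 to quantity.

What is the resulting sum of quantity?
298

Step 1: Count records where tier = 'standard': 4
Step 2: Total bonus added: 4 × 50 = 200
Step 3: Original sum of quantity: 98
Step 4: Final sum = 98 + 200 = 298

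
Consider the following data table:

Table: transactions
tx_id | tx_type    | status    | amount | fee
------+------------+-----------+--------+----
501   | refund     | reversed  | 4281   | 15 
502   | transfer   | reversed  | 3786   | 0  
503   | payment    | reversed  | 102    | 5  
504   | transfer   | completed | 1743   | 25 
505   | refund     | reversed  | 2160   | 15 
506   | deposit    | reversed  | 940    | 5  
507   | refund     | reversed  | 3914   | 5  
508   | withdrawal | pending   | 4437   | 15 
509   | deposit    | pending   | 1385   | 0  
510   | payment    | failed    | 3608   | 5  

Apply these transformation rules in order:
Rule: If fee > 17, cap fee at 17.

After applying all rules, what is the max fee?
17

Step 1: Original maximum fee = 25
Step 2: Apply cap at 17
Step 3: 1 records had fee > 17 and were capped
Step 4: Maximum after transformation = 17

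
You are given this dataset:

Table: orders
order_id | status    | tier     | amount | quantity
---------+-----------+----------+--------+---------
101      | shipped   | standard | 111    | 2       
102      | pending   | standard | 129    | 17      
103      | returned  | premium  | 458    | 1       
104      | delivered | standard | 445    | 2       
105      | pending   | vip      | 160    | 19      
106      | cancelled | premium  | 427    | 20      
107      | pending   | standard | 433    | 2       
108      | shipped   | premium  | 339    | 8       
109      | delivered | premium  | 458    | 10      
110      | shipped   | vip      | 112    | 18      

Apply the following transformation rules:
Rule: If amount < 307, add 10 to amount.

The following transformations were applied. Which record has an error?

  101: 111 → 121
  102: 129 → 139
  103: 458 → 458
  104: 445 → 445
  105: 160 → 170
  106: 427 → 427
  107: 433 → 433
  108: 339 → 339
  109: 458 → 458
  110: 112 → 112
Record 110 has an error. The correct transformed value should be 122, not 112.

Step 1: Check each record against the rule
Step 2: Record 110 has amount = 112
Step 3: Since 112 < 307, the bonus should have been applied
Step 4: Correct value = 122, but claimed value = 112
Conclusion: Record 110 has the error.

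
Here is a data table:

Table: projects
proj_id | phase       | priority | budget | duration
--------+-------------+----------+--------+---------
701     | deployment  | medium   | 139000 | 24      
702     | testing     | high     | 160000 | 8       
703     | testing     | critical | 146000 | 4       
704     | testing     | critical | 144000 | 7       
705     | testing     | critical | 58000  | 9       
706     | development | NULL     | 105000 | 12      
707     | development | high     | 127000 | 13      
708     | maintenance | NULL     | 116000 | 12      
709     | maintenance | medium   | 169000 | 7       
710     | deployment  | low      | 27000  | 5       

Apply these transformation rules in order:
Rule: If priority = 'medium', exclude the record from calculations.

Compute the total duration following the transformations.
70

Step 1: Identify records where priority = 'medium'
Step 2: The excluded records sum to 31
Step 3: Original total duration = 101
Step 4: Remaining total = 101 - 31 = 70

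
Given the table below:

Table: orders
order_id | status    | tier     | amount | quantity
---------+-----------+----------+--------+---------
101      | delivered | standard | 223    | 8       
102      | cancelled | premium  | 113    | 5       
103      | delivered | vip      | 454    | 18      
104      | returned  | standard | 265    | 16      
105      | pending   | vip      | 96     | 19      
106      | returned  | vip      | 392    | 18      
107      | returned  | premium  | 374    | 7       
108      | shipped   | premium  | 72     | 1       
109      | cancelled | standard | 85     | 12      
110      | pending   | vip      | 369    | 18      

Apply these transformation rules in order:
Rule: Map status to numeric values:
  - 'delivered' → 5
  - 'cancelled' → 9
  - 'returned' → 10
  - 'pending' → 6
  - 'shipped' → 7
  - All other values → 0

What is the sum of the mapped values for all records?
77

Step 1: Apply mapping to each record
Step 2: Count by status:
  'delivered': 2 records × 5 = 10
  'cancelled': 2 records × 9 = 18
  'returned': 3 records × 10 = 30
  'pending': 2 records × 6 = 12
  'shipped': 1 records × 7 = 7
Step 3: Sum all mapped values = 77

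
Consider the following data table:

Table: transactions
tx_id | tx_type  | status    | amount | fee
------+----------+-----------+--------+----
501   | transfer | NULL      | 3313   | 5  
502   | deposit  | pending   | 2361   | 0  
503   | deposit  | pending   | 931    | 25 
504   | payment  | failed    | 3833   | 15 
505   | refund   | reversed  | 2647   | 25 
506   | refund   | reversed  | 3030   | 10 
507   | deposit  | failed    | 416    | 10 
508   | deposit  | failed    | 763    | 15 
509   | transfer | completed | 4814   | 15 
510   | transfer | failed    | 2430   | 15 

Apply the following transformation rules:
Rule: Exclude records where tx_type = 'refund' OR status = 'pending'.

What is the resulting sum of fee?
75

Step 1: Find records where tx_type = 'refund' OR status = 'pending'
Step 2: 4 records match, summing to 60
Step 3: Original sum: 135
Step 4: Remaining sum = 135 - 60 = 75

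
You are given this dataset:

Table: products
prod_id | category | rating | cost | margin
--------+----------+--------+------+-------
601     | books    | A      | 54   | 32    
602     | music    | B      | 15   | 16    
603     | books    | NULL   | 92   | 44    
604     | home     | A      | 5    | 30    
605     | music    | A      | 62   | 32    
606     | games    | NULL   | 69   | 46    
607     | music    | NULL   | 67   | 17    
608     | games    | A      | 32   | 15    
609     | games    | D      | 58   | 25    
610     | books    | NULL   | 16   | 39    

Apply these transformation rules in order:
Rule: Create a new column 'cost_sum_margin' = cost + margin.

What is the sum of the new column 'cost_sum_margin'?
766

Step 1: For each record, compute cost + margin
Example calculations:
  54 + 32 = 86
  15 + 16 = 31
  92 + 44 = 136
  ...
Step 2: Sum all derived values
Step 3: Total = 766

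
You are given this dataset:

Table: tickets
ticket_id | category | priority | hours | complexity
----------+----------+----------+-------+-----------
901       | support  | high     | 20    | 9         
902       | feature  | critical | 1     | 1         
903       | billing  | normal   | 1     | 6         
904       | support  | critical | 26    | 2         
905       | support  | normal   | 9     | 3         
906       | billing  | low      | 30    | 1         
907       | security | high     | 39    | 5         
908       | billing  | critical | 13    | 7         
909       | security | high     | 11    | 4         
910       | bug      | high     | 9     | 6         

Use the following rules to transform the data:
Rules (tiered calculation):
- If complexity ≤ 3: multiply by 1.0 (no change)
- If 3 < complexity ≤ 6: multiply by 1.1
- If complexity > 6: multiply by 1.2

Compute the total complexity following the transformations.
49.3

Step 1: Tier 1 (complexity ≤ 3): 4 records, sum = 7 × 1.0 = 7.0
Step 2: Tier 2 (3 < complexity ≤ 6): 4 records, sum = 21 × 1.1 = 23.1
Step 3: Tier 3 (complexity > 6): 2 records, sum = 16 × 1.2 = 19.2
Step 4: Final sum = 7.0 + 23.1 + 19.2 = 49.3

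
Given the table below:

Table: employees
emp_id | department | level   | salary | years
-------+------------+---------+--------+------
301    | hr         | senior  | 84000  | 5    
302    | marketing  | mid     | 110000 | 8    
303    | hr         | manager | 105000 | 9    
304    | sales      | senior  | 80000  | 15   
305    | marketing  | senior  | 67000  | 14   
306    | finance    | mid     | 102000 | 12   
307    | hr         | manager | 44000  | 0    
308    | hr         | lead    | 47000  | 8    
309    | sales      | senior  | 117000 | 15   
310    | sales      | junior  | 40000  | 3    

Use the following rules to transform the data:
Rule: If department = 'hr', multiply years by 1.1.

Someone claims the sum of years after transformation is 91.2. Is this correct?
Yes, the result is correct.

Step 1: Calculate the correct sum after transformation
Step 2: Apply multiplier 1.1 to records where department = 'hr'
Step 3: Correct result = 91.2
Step 4: Claimed result = 91.2
Step 5: 91.2 = 91.2 ✓
Conclusion: The claimed result is correct.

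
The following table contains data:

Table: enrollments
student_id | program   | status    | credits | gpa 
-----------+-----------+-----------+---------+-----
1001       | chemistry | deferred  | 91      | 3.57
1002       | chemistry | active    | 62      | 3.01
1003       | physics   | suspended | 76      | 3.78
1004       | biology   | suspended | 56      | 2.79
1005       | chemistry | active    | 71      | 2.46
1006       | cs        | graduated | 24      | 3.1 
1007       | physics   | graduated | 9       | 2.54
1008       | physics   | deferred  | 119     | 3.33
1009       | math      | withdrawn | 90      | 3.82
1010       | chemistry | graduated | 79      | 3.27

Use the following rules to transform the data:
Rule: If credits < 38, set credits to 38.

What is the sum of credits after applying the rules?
720

Step 1: 2 records have credits < 38
Step 2: These records originally summed to 33
Step 3: After setting to minimum: 2 × 38 = 76
Step 4: Unaffected records sum: 644
Step 5: Final sum = 76 + 644 = 720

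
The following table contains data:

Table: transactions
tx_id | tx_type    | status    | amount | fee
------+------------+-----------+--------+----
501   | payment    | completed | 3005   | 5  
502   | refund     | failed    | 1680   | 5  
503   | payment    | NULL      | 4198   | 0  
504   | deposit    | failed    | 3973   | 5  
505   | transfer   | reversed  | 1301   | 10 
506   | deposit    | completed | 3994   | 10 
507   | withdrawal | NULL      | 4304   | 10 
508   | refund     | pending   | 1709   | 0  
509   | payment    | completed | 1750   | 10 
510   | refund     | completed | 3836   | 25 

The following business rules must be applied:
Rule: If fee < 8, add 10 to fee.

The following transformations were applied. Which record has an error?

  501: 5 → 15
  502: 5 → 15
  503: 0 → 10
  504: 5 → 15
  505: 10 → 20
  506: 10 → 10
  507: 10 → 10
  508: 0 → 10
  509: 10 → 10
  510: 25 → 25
Record 505 has an error. The correct transformed value should be 10, not 20.

Step 1: Check each record against the rule
Step 2: Record 505 has fee = 10
Step 3: Since 10 >= 8, the bonus should not have been applied
Step 4: Correct value = 10, but claimed value = 20
Conclusion: Record 505 has the error.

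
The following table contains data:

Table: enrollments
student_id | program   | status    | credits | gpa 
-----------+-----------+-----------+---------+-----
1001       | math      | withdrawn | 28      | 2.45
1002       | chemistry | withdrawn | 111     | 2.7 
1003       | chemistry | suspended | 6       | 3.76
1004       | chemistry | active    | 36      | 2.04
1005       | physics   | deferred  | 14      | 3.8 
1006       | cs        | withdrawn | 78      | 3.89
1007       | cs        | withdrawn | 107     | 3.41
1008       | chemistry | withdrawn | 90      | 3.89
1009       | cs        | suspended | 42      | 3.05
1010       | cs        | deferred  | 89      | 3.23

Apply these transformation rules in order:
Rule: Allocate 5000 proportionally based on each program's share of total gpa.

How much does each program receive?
chemistry: 1922.72, cs: 2107.39, math: 380.2, physics: 589.7

Step 1: Calculate total gpa = 32.22
Step 2: Calculate each program's proportion:
  chemistry: 12.39/32.22 = 38.45% → 1922.72
  cs: 13.58/32.22 = 42.15% → 2107.39
  math: 2.45/32.22 = 7.60% → 380.2
  physics: 3.8/32.22 = 11.79% → 589.7
Step 3: Verify: sum of allocations ≈ 5000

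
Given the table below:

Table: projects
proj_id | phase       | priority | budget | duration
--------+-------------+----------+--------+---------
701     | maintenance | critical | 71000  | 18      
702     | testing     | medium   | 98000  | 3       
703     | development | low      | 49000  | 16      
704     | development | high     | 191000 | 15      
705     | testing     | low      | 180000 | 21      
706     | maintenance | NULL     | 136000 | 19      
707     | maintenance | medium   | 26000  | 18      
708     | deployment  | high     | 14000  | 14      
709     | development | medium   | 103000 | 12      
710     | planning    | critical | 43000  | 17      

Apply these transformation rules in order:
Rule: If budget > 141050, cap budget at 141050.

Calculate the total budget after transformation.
822100

Step 1: 2 records have budget > 141050
Step 2: These records originally summed to 371000
Step 3: After capping: 2 × 141050 = 282100
Step 4: Unaffected records sum: 540000
Step 5: Final sum = 282100 + 540000 = 822100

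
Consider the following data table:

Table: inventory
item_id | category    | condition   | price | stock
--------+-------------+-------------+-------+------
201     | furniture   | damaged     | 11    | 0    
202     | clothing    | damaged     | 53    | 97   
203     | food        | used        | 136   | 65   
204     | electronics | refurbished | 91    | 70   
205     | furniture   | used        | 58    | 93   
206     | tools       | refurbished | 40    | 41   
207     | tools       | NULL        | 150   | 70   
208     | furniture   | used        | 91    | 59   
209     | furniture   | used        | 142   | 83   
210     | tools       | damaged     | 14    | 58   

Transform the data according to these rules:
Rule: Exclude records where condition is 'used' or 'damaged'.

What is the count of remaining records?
3

Step 1: Count records to exclude
  - 4 (used) + 3 (damaged) = 7 records
Step 2: Total records: 10
Step 3: Remaining = 10 - 7 = 3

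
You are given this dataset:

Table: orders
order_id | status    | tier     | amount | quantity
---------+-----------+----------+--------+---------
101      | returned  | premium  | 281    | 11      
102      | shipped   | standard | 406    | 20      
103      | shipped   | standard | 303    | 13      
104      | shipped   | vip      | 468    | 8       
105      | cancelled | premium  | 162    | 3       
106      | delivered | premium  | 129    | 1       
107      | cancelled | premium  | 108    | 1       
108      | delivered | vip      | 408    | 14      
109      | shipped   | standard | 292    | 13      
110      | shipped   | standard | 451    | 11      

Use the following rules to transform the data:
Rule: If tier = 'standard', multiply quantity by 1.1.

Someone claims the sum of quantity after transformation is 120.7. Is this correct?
No, the correct result is 100.7.

Step 1: Calculate the correct sum after transformation
Step 2: Apply multiplier 1.1 to records where tier = 'standard'
Step 3: Correct result = 100.7
Step 4: Claimed result = 120.7
Step 5: 100.7 ≠ 120.7
Conclusion: The claimed result is incorrect. The correct answer is 100.7.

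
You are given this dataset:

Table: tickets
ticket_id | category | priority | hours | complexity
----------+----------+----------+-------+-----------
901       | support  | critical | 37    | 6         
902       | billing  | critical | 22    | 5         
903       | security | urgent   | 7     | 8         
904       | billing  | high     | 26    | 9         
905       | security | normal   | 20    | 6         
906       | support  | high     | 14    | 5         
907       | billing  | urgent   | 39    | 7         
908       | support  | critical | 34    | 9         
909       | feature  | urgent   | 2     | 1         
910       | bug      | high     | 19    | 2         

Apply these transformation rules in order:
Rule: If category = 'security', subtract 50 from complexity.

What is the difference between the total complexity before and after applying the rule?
100

Step 1: Original sum of complexity = 58
Step 2: 2 records have category = 'security'
Step 3: Each affected record changes by -50
Step 4: Total change = 2 × -50 = -100
Step 5: New sum = 58 + -100 = -42
Step 6: Difference = |-42 - 58| = 100
        (Sum decreased by 100)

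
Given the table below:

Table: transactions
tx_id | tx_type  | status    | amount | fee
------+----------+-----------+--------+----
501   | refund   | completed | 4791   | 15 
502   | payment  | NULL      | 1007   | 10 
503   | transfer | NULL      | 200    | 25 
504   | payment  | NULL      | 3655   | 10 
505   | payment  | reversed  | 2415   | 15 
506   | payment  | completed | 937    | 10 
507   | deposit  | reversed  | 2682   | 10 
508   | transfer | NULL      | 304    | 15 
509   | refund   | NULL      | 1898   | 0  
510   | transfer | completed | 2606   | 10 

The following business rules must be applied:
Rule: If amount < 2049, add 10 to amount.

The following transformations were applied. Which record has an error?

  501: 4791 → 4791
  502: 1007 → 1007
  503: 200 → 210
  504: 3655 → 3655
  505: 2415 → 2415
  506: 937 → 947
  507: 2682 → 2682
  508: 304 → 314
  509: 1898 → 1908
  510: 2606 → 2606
Record 502 has an error. The correct transformed value should be 1017, not 1007.

Step 1: Check each record against the rule
Step 2: Record 502 has amount = 1007
Step 3: Since 1007 < 2049, the bonus should have been applied
Step 4: Correct value = 1017, but claimed value = 1007
Conclusion: Record 502 has the error.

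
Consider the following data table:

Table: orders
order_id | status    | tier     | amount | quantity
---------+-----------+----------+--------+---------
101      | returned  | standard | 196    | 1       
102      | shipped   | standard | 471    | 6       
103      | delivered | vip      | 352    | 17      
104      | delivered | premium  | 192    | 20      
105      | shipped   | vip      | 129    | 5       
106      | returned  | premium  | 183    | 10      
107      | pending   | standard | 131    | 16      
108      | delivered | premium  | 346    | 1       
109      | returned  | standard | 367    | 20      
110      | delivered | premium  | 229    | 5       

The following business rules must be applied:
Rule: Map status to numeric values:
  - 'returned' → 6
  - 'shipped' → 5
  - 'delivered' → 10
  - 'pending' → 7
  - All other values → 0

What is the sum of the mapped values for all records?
75

Step 1: Apply mapping to each record
Step 2: Count by status:
  'returned': 3 records × 6 = 18
  'shipped': 2 records × 5 = 10
  'delivered': 4 records × 10 = 40
  'pending': 1 records × 7 = 7
Step 3: Sum all mapped values = 75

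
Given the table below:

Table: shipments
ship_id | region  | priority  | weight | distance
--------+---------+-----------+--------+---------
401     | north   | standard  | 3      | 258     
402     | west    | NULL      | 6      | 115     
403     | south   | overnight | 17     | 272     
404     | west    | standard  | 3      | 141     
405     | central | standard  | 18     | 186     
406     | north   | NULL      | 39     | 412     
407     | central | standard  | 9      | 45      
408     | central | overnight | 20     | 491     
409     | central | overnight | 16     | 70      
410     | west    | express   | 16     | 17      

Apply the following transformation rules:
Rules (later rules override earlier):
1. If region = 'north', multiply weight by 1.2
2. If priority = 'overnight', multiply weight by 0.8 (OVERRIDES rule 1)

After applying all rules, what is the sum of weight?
144.8

Step 1: Rule 2 takes priority for records with priority = 'overnight'
  - 3 records: 53 × 0.8 = 42.4
Step 2: Rule 1 applies to remaining records with region = 'north'
  - 2 records: 42 × 1.2 = 50.4
Step 3: Other records unchanged: 52
Step 4: Final sum = 42.4 + 50.4 + 52 = 144.8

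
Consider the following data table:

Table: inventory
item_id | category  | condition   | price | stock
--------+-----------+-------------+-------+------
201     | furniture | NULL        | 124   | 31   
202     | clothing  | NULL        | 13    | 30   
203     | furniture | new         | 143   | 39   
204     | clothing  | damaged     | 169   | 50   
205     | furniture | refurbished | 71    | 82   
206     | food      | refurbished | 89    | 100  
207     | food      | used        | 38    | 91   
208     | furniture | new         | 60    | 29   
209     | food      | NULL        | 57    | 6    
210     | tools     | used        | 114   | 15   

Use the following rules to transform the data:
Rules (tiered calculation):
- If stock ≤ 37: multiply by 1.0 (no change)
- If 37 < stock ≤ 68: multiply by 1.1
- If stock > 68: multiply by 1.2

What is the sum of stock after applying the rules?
536.5

Step 1: Tier 1 (stock ≤ 37): 5 records, sum = 111 × 1.0 = 111.0
Step 2: Tier 2 (37 < stock ≤ 68): 2 records, sum = 89 × 1.1 = 97.9
Step 3: Tier 3 (stock > 68): 3 records, sum = 273 × 1.2 = 327.6
Step 4: Final sum = 111.0 + 97.9 + 327.6 = 536.5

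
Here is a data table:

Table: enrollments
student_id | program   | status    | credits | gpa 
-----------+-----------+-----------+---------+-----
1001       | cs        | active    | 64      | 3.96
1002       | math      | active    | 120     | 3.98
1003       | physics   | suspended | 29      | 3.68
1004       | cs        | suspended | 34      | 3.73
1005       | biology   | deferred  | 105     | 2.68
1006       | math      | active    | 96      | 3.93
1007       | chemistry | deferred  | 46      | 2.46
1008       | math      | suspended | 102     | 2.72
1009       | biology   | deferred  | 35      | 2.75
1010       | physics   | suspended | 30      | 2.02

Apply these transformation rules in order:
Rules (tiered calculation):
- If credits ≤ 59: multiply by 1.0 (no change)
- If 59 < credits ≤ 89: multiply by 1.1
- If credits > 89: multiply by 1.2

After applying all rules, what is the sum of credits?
752.0

Step 1: Tier 1 (credits ≤ 59): 5 records, sum = 174 × 1.0 = 174.0
Step 2: Tier 2 (59 < credits ≤ 89): 1 records, sum = 64 × 1.1 = 70.4
Step 3: Tier 3 (credits > 89): 4 records, sum = 423 × 1.2 = 507.6
Step 4: Final sum = 174.0 + 70.4 + 507.6 = 752.0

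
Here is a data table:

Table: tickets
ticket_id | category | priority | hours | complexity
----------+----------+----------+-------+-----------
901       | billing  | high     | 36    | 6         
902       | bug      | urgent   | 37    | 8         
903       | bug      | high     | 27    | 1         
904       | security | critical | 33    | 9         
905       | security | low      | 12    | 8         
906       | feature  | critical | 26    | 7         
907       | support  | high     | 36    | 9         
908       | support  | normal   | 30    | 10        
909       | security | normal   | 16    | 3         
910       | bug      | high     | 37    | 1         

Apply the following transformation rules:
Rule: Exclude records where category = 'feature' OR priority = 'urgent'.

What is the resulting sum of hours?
227

Step 1: Find records where category = 'feature' OR priority = 'urgent'
Step 2: 2 records match, summing to 63
Step 3: Original sum: 290
Step 4: Remaining sum = 290 - 63 = 227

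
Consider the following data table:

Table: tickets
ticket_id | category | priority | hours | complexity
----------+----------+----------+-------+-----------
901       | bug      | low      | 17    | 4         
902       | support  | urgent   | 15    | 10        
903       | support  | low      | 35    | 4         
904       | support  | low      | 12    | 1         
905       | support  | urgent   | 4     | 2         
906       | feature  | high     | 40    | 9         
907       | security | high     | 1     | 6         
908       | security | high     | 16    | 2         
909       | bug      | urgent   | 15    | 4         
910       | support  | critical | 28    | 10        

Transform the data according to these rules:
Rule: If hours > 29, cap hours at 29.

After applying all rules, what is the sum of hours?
166

Step 1: 2 records have hours > 29
Step 2: These records originally summed to 75
Step 3: After capping: 2 × 29 = 58
Step 4: Unaffected records sum: 108
Step 5: Final sum = 58 + 108 = 166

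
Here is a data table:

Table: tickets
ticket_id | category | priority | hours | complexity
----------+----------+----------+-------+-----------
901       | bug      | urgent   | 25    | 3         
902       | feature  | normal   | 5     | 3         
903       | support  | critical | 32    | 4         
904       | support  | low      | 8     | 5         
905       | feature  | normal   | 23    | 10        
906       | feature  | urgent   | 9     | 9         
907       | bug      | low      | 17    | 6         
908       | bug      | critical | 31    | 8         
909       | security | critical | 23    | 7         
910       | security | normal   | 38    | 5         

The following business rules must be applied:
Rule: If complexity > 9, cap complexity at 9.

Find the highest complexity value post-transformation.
9

Step 1: Original maximum complexity = 10
Step 2: Apply cap at 9
Step 3: 1 records had complexity > 9 and were capped
Step 4: Maximum after transformation = 9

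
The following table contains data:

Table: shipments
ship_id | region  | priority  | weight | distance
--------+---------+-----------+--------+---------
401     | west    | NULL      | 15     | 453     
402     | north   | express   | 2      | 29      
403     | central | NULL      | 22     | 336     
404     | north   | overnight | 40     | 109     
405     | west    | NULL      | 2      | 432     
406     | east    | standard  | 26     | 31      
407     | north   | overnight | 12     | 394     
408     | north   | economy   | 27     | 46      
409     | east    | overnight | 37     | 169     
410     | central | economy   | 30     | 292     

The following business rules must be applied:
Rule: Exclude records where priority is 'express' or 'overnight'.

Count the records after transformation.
6

Step 1: Count records to exclude
  - 1 (express) + 3 (overnight) = 4 records
Step 2: Total records: 10
Step 3: Remaining = 10 - 4 = 6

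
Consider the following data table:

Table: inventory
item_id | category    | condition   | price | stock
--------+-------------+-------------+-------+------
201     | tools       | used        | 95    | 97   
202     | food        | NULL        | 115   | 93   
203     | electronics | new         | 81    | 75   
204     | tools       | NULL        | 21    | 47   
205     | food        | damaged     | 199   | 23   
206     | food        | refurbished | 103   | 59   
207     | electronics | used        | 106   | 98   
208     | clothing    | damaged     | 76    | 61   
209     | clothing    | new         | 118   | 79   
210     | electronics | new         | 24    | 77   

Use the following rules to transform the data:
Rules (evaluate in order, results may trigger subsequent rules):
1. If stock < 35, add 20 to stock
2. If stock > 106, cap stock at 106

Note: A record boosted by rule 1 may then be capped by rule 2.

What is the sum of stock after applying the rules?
729

Step 1: Apply rule 1 to records with stock < 35
  - 1 records get bonus of 20
  - Of these, 0 records then exceed 106 and get capped
Step 2: Apply rule 2 to records with stock > 106
  - 0 records (original) are capped
Step 3: Calculate final sum = 729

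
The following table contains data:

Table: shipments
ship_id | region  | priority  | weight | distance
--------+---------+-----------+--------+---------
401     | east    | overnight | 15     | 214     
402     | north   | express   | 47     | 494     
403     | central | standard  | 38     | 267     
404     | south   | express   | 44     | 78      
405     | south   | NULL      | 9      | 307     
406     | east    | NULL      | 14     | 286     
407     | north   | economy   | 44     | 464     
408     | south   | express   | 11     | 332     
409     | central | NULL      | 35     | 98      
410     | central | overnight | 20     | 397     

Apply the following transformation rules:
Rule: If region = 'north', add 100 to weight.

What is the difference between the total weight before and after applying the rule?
200

Step 1: Original sum of weight = 277
Step 2: 2 records have region = 'north'
Step 3: Each affected record changes by 100
Step 4: Total change = 2 × 100 = 200
Step 5: New sum = 277 + 200 = 477
Step 6: Difference = |477 - 277| = 200
        (Sum increased by 200)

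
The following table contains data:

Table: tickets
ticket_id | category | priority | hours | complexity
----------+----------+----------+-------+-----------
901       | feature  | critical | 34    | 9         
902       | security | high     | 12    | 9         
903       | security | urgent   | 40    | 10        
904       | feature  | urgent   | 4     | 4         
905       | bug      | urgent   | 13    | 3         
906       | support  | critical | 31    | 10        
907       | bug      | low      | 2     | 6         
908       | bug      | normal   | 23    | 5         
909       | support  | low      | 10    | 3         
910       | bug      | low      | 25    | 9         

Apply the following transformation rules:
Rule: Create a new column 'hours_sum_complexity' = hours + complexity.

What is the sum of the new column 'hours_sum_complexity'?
262

Step 1: For each record, compute hours + complexity
Example calculations:
  34 + 9 = 43
  12 + 9 = 21
  40 + 10 = 50
  ...
Step 2: Sum all derived values
Step 3: Total = 262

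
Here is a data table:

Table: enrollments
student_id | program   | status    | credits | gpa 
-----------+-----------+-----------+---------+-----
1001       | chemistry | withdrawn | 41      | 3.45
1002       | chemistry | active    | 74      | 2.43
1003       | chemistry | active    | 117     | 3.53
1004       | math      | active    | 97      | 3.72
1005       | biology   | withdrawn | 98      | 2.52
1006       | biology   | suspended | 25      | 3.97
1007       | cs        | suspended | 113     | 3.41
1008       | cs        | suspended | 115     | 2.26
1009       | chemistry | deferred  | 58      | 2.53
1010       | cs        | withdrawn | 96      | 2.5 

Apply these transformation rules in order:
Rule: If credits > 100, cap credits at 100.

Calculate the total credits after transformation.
789

Step 1: 3 records have credits > 100
Step 2: These records originally summed to 345
Step 3: After capping: 3 × 100 = 300
Step 4: Unaffected records sum: 489
Step 5: Final sum = 300 + 489 = 789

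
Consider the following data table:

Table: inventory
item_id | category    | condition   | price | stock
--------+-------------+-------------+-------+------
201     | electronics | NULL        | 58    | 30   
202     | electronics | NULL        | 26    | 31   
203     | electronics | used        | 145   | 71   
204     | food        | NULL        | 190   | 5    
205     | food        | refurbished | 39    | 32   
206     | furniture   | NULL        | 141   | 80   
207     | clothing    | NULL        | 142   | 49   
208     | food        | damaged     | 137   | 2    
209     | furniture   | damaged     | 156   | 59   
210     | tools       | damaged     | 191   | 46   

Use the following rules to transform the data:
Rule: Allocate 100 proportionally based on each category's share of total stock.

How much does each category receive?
clothing: 12.1, electronics: 32.59, food: 9.63, furniture: 34.32, tools: 11.36

Step 1: Calculate total stock = 405
Step 2: Calculate each category's proportion:
  clothing: 49/405 = 12.10% → 12.1
  electronics: 132/405 = 32.59% → 32.59
  food: 39/405 = 9.63% → 9.63
  furniture: 139/405 = 34.32% → 34.32
  tools: 46/405 = 11.36% → 11.36
Step 3: Verify: sum of allocations ≈ 100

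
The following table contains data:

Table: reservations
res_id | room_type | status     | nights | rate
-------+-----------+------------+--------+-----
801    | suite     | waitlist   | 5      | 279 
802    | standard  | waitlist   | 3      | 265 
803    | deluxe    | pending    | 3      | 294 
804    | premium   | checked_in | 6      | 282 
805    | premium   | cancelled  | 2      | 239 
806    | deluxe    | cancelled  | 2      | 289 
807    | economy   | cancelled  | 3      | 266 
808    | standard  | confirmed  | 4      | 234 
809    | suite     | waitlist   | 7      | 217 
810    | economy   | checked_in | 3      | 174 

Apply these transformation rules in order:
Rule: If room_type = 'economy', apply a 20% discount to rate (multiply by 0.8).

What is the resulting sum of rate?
2451.0

Step 1: Records with room_type = 'economy' have total rate = 440
Step 2: Apply multiplier: 440 × 0.8 = 352.0
Step 3: Other records total: 2099
Step 4: Final sum = 352.0 + 2099 = 2451.0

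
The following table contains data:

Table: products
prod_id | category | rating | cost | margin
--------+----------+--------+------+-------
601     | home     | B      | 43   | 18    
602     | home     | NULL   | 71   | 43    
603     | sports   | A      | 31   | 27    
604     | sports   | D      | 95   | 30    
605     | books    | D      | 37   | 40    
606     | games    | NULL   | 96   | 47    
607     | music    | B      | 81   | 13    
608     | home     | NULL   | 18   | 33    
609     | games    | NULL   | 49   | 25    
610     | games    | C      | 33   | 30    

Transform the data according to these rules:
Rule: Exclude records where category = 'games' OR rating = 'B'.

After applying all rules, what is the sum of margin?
173

Step 1: Find records where category = 'games' OR rating = 'B'
Step 2: 5 records match, summing to 133
Step 3: Original sum: 306
Step 4: Remaining sum = 306 - 133 = 173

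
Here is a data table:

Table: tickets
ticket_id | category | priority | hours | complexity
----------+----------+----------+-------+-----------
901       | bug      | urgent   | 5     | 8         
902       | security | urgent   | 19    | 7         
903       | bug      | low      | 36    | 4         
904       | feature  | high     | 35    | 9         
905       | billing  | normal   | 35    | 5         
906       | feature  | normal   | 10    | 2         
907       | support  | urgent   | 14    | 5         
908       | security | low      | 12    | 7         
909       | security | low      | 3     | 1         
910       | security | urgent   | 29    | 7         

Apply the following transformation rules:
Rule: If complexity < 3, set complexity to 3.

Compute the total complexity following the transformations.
58

Step 1: 2 records have complexity < 3
Step 2: These records originally summed to 3
Step 3: After setting to minimum: 2 × 3 = 6
Step 4: Unaffected records sum: 52
Step 5: Final sum = 6 + 52 = 58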